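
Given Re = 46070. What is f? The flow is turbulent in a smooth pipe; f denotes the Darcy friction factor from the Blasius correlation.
Formula: f = \frac{0.316}{Re^{0.25}}
f = 0.316/46070^0.25 = 0.02157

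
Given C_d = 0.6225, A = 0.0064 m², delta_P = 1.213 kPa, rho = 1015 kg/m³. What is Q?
Formula: Q = C_d A \sqrt{\frac{2 \Delta P}{\rho}}
Q = 0.6225·0.0064·√(2·(1.213·1000)/1015)·1000 = 6.159 L/s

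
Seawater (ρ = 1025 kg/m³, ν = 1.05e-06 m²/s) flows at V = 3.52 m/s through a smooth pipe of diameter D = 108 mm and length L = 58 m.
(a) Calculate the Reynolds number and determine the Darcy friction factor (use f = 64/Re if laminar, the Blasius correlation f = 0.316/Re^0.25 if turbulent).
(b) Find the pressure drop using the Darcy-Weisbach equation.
(a) Re = V·D/ν = 3.52·0.108/1.05e-06 = 362060 → turbulent (Re > 4000); f = 0.316/Re^0.25 = 0.316/362060^0.25 = 0.012882 (Blasius is strictly valid for Re ≲ 1e5; used here as the smooth-pipe estimate the problem specifies)
(b) Darcy-Weisbach: ΔP = f·(L/D)·½ρV²/1000 = 0.012882·(58/0.108)·½·1025·3.52²/1000 = 43.93 kPa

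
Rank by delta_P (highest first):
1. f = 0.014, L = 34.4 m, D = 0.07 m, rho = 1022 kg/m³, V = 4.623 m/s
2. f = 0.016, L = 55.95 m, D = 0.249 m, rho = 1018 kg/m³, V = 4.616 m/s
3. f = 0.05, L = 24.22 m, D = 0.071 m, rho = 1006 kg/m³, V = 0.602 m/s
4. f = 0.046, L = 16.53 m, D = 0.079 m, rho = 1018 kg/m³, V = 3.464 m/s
Case 1: delta_P = 75.14 kPa
Case 2: delta_P = 38.99 kPa
Case 3: delta_P = 3.109 kPa
Case 4: delta_P = 58.79 kPa
Ranking (highest first): 1, 4, 2, 3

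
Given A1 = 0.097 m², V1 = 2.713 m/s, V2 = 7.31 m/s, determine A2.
Formula: V_2 = \frac{A_1 V_1}{A_2}
Substituting knowns: 7.31 = 0.097·2.713/A2
Solving for A2: A2 = 0.097·2.713/7.31 = 0.036 m²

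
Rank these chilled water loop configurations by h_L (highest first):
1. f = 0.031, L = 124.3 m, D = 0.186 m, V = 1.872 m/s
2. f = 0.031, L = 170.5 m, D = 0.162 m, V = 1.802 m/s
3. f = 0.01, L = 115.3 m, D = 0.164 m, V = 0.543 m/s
Case 1: h_L = 3.7 m
Case 2: h_L = 5.4 m
Case 3: h_L = 0.1057 m
Ranking (highest first): 2, 1, 3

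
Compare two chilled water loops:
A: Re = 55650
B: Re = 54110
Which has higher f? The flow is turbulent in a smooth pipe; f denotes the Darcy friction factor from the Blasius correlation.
f(A) = 0.02057, f(B) = 0.02072. Answer: B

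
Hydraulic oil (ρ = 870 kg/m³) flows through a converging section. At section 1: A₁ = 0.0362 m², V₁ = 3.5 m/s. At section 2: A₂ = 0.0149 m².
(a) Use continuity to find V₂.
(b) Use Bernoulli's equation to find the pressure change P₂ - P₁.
(a) Continuity: A₁V₁=A₂V₂ -> V₂=A₁V₁/A₂=0.0362*3.5/0.0149=8.50 m/s
(b) Bernoulli: P₂-P₁=0.5*rho*(V₁^2-V₂^2)/1000=0.5*870*(3.5^2-8.50^2)/1000=-26.1 kPa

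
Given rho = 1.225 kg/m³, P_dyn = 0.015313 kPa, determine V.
Formula: P_{dyn} = \frac{1}{2} \rho V^2
Substituting knowns: 0.015313 = 0.5·1.225·V²/1000
Solving for V: V = √(2·(0.015313·1000)/1.225) = 5 m/s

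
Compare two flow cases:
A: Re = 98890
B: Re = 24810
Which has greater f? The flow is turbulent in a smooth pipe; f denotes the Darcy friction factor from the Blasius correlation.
f(A) = 0.01782, f(B) = 0.02518. Answer: B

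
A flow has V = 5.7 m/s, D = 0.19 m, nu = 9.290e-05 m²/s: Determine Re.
Formula: Re = \frac{V D}{\nu}
Re = 5.7·0.19/9.290e-05 = 11658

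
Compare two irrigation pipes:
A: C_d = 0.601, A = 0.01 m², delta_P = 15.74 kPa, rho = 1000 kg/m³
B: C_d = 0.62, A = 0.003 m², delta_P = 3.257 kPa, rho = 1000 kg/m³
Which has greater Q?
Q(A) = 33.72 L/s, Q(B) = 4.747 L/s. Answer: A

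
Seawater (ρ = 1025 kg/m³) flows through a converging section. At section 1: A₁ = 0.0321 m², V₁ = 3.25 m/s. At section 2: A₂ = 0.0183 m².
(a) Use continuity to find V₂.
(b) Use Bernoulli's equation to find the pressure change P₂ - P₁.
(a) Continuity: A₁V₁=A₂V₂ -> V₂=A₁V₁/A₂=0.0321*3.25/0.0183=5.70 m/s
(b) Bernoulli: P₂-P₁=0.5*rho*(V₁^2-V₂^2)/1000=0.5*1025*(3.25^2-5.70^2)/1000=-11.24 kPa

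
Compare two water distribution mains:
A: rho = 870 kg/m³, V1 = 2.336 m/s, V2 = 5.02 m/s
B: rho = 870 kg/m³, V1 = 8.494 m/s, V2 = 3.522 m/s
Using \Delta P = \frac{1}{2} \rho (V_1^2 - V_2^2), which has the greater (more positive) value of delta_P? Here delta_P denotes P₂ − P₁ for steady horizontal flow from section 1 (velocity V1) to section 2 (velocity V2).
delta_P(A) = -8.588 kPa, delta_P(B) = 25.99 kPa. Answer: B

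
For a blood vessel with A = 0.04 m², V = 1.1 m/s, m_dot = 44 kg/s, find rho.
Formula: \dot{m} = \rho A V
Substituting knowns: 44 = rho·0.04·1.1
Solving for rho: rho = 44/(0.04·1.1) = 1000 kg/m³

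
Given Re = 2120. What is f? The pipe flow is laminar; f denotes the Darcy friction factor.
Formula: f = \frac{64}{Re}
f = 64/2120 = 0.03019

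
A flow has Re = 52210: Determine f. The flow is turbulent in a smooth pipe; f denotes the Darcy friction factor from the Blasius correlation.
Formula: f = \frac{0.316}{Re^{0.25}}
f = 0.316/52210^0.25 = 0.0209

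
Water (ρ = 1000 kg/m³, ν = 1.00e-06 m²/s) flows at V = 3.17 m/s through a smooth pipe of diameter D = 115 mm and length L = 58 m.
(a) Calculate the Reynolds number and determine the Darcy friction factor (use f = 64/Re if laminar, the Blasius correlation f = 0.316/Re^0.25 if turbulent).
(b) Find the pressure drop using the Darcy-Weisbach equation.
(a) Re = V·D/ν = 3.17·0.115/1.00e-06 = 364550 → turbulent (Re > 4000); f = 0.316/Re^0.25 = 0.316/364550^0.25 = 0.01286 (Blasius is strictly valid for Re ≲ 1e5; used here as the smooth-pipe estimate the problem specifies)
(b) Darcy-Weisbach: ΔP = f·(L/D)·½ρV²/1000 = 0.01286·(58/0.115)·½·1000·3.17²/1000 = 32.59 kPa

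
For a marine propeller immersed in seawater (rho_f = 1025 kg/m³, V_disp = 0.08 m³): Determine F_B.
Formula: F_B = \rho_f g V_{disp}
F_B = 1025·9.81·0.08 = 804.4 N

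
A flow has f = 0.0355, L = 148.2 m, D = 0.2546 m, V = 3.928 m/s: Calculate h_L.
Formula: h_L = f \frac{L}{D} \frac{V^2}{2g}
h_L = 0.0355·(148.2/0.2546)·3.928²/(2·9.81) = 16.25 m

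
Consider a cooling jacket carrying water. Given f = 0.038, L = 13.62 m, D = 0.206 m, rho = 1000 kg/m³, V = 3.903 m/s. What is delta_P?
Formula: \Delta P = f \frac{L}{D} \frac{\rho V^2}{2}
delta_P = 0.038·(13.62/0.206)·0.5·1000·3.903²/1000 = 19.14 kPa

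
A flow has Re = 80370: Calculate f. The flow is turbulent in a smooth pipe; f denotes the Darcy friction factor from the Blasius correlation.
Formula: f = \frac{0.316}{Re^{0.25}}
f = 0.316/80370^0.25 = 0.01877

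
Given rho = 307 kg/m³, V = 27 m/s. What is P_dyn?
Formula: P_{dyn} = \frac{1}{2} \rho V^2
P_dyn = 0.5·307·27²/1000 = 111.9 kPa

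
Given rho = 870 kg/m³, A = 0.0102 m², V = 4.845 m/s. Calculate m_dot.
Formula: \dot{m} = \rho A V
m_dot = 870·0.0102·4.845 = 42.99 kg/s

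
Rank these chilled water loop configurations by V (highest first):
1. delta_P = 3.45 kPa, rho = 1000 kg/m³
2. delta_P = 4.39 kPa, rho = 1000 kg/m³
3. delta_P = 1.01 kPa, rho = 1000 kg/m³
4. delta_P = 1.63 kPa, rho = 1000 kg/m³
Case 1: V = 2.627 m/s
Case 2: V = 2.963 m/s
Case 3: V = 1.421 m/s
Case 4: V = 1.806 m/s
Ranking (highest first): 2, 1, 4, 3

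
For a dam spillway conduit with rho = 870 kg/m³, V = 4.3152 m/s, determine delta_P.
Formula: V = \sqrt{\frac{2 \Delta P}{\rho}}
Substituting knowns: 4.3152 = √(2·(delta_P·1000)/870)
Solving for delta_P: delta_P = 4.3152²·870/2/1000 = 8.1 kPa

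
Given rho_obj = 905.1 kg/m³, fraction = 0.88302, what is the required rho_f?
Formula: f_{sub} = \frac{\rho_{obj}}{\rho_f}
Substituting knowns: 0.88302 = 905.1/rho_f
Solving for rho_f: rho_f = 905.1/0.88302 = 1025 kg/m³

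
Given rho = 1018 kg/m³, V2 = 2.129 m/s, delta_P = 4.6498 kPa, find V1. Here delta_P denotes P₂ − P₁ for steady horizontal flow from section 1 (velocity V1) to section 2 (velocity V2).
Formula: \Delta P = \frac{1}{2} \rho (V_1^2 - V_2^2)
Substituting knowns: 4.6498 = 0.5·1018·(V1² − 2.129²)/1000
Solving for V1: V1 = √(2.129² + 2·(4.6498·1000)/1018) = 3.697 m/s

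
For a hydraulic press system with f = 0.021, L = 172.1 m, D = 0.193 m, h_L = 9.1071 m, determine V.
Formula: h_L = f \frac{L}{D} \frac{V^2}{2g}
Substituting knowns: 9.1071 = 0.021·(172.1/0.193)·V²/(2·9.81)
Solving for V: V = √(9.1071·2·9.81/(0.021·(172.1/0.193))) = 3.089 m/s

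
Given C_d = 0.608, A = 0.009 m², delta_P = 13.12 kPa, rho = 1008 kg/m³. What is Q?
Formula: Q = C_d A \sqrt{\frac{2 \Delta P}{\rho}}
Q = 0.608·0.009·√(2·(13.12·1000)/1008)·1000 = 27.92 L/s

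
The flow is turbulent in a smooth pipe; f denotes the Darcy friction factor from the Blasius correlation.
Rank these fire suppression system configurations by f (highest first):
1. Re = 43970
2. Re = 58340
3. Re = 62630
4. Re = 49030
Case 1: f = 0.02182
Case 2: f = 0.02033
Case 3: f = 0.01998
Case 4: f = 0.02124
Ranking (highest first): 1, 4, 2, 3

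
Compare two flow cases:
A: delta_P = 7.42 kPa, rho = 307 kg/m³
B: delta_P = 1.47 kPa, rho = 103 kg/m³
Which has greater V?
V(A) = 6.953 m/s, V(B) = 5.343 m/s. Answer: A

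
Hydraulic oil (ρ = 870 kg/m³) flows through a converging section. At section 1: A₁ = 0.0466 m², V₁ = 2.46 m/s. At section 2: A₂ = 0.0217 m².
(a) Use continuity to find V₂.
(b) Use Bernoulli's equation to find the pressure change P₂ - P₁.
(a) Continuity: A₁V₁=A₂V₂ -> V₂=A₁V₁/A₂=0.0466*2.46/0.0217=5.28 m/s
(b) Bernoulli: P₂-P₁=0.5*rho*(V₁^2-V₂^2)/1000=0.5*870*(2.46^2-5.28^2)/1000=-9.495 kPa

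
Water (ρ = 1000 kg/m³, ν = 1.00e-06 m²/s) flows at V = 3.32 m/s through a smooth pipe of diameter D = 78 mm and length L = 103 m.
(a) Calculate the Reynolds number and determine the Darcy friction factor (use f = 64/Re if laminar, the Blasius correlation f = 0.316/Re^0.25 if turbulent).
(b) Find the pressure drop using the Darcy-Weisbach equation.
(a) Re = V·D/ν = 3.32·0.078/1.00e-06 = 258960 → turbulent (Re > 4000); f = 0.316/Re^0.25 = 0.316/258960^0.25 = 0.014008 (Blasius is strictly valid for Re ≲ 1e5; used here as the smooth-pipe estimate the problem specifies)
(b) Darcy-Weisbach: ΔP = f·(L/D)·½ρV²/1000 = 0.014008·(103/0.078)·½·1000·3.32²/1000 = 101.9 kPa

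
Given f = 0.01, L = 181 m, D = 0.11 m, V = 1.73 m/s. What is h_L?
Formula: h_L = f \frac{L}{D} \frac{V^2}{2g}
h_L = 0.01·(181/0.11)·1.73²/(2·9.81) = 2.51 m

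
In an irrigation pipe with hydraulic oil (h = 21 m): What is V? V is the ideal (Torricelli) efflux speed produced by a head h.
Formula: V = \sqrt{2 g h}
V = √(2·9.81·21) = 20.3 m/s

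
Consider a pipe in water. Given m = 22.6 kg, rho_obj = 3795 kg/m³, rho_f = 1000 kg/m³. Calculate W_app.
Formula: W_{app} = mg\left(1 - \frac{\rho_f}{\rho_{obj}}\right)
W_app = 22.6·9.81·(1 − 1000/3795) = 163.3 N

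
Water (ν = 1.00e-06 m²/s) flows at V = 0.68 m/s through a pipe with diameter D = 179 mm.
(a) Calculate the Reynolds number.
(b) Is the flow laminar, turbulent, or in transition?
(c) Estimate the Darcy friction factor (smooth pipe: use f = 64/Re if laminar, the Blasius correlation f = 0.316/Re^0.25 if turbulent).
(a) Re = V·D/ν = 0.68·0.179/1.00e-06 = 121720
(b) Flow regime: turbulent (Re > 4000)
(c) Friction factor: f = 0.316/Re^0.25 = 0.316/121720^0.25 = 0.01692 (Blasius is strictly valid for Re ≲ 1e5; used here as the smooth-pipe estimate the problem specifies)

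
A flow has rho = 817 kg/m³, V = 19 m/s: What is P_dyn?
Formula: P_{dyn} = \frac{1}{2} \rho V^2
P_dyn = 0.5·817·19²/1000 = 147.5 kPa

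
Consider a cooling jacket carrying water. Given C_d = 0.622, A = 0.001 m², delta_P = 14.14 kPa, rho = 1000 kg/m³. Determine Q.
Formula: Q = C_d A \sqrt{\frac{2 \Delta P}{\rho}}
Q = 0.622·0.001·√(2·(14.14·1000)/1000)·1000 = 3.308 L/s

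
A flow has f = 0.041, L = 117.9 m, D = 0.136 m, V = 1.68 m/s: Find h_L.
Formula: h_L = f \frac{L}{D} \frac{V^2}{2g}
h_L = 0.041·(117.9/0.136)·1.68²/(2·9.81) = 5.113 m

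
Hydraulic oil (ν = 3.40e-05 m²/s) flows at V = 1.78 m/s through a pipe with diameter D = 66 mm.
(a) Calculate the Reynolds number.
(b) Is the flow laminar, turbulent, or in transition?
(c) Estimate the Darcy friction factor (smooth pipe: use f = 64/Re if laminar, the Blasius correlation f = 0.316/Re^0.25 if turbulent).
(a) Re = V·D/ν = 1.78·0.066/3.40e-05 = 3455.3
(b) Flow regime: transition (2300 ≤ Re ≤ 4000)
(c) Friction factor: f ≈ 0.04 (transitional regime, no simple correlation)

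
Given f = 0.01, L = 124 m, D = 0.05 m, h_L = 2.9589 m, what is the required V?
Formula: h_L = f \frac{L}{D} \frac{V^2}{2g}
Substituting knowns: 2.9589 = 0.01·(124/0.05)·V²/(2·9.81)
Solving for V: V = √(2.9589·2·9.81/(0.01·(124/0.05))) = 1.53 m/s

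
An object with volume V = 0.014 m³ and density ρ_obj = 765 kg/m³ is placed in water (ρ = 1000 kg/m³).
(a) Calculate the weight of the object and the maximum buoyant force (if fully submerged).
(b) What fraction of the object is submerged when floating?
(a) W=rho_obj*g*V=765*9.81*0.014=105.1 N; F_B(max)=rho*g*V=1000*9.81*0.014=137.3 N
(b) Floating fraction=rho_obj/rho=765/1000=0.765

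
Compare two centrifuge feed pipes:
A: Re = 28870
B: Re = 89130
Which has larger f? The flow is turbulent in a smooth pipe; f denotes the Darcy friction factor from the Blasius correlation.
f(A) = 0.02424, f(B) = 0.01829. Answer: A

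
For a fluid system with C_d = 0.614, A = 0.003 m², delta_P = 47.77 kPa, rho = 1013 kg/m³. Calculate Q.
Formula: Q = C_d A \sqrt{\frac{2 \Delta P}{\rho}}
Q = 0.614·0.003·√(2·(47.77·1000)/1013)·1000 = 17.89 L/s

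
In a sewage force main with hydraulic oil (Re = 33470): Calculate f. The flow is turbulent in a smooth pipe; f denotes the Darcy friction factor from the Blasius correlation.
Formula: f = \frac{0.316}{Re^{0.25}}
f = 0.316/33470^0.25 = 0.02336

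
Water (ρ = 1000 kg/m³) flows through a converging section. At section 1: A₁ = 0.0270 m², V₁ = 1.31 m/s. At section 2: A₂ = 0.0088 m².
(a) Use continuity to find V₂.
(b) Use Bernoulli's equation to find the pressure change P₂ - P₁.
(a) Continuity: A₁V₁=A₂V₂ -> V₂=A₁V₁/A₂=0.0270*1.31/0.0088=4.02 m/s
(b) Bernoulli: P₂-P₁=0.5*rho*(V₁^2-V₂^2)/1000=0.5*1000*(1.31^2-4.02^2)/1000=-7.222 kPa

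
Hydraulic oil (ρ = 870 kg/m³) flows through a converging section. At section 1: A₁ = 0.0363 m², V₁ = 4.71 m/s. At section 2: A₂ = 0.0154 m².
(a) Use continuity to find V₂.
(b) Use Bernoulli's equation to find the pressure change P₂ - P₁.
(a) Continuity: A₁V₁=A₂V₂ -> V₂=A₁V₁/A₂=0.0363*4.71/0.0154=11.10 m/s
(b) Bernoulli: P₂-P₁=0.5*rho*(V₁^2-V₂^2)/1000=0.5*870*(4.71^2-11.10^2)/1000=-43.95 kPa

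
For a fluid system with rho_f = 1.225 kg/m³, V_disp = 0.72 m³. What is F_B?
Formula: F_B = \rho_f g V_{disp}
F_B = 1.225·9.81·0.72 = 8.652 N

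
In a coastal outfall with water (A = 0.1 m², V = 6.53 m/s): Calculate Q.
Formula: Q = A V
Q = 0.1·6.53·1000 = 653 L/s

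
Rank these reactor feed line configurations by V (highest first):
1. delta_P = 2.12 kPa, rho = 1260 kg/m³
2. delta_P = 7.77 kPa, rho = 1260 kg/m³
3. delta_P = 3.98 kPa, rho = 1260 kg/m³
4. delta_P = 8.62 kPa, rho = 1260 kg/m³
Case 1: V = 1.834 m/s
Case 2: V = 3.512 m/s
Case 3: V = 2.513 m/s
Case 4: V = 3.699 m/s
Ranking (highest first): 4, 2, 3, 1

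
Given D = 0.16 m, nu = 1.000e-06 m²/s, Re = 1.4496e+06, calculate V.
Formula: Re = \frac{V D}{\nu}
Substituting knowns: 1.4496e+06 = V·0.16/1.000e-06
Solving for V: V = 1.4496e+06·1.000e-06/0.16 = 9.06 m/s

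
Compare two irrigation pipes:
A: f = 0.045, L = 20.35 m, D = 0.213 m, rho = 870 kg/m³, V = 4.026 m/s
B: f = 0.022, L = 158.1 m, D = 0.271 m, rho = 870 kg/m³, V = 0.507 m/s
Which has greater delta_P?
delta_P(A) = 30.31 kPa, delta_P(B) = 1.435 kPa. Answer: A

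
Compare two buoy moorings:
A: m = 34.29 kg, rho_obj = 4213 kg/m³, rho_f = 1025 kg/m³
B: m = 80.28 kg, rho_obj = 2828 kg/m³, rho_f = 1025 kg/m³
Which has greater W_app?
W_app(A) = 254.5 N, W_app(B) = 502.1 N. Answer: B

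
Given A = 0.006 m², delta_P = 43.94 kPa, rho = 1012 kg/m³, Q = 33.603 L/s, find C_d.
Formula: Q = C_d A \sqrt{\frac{2 \Delta P}{\rho}}
Substituting knowns: 33.603 = C_d·0.006·√(2·(43.94·1000)/1012)·1000
Solving for C_d: C_d = (33.603/1000)/(0.006·√(2·(43.94·1000)/1012)) = 0.601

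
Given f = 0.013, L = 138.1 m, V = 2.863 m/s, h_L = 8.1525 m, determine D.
Formula: h_L = f \frac{L}{D} \frac{V^2}{2g}
Substituting knowns: 8.1525 = 0.013·(138.1/D)·2.863²/(2·9.81)
Solving for D: D = 0.013·138.1·2.863²/(2·9.81·8.1525) = 0.092 m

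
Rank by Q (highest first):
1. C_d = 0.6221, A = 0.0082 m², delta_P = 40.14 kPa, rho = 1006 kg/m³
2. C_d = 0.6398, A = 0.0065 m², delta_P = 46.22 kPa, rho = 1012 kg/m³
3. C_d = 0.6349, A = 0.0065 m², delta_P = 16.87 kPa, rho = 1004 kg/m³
Case 1: Q = 45.57 L/s
Case 2: Q = 39.75 L/s
Case 3: Q = 23.92 L/s
Ranking (highest first): 1, 2, 3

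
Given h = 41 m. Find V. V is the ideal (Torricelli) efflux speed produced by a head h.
Formula: V = \sqrt{2 g h}
V = √(2·9.81·41) = 28.36 m/s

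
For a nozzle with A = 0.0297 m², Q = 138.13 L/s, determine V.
Formula: Q = A V
Substituting knowns: 138.13 = 0.0297·V·1000
Solving for V: V = (138.13/1000)/0.0297 = 4.651 m/s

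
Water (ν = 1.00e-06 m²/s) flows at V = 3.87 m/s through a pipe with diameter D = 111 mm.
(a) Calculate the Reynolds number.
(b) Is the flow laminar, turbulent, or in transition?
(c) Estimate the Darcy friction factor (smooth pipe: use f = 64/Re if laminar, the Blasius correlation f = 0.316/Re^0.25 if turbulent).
(a) Re = V·D/ν = 3.87·0.111/1.00e-06 = 429570
(b) Flow regime: turbulent (Re > 4000)
(c) Friction factor: f = 0.316/Re^0.25 = 0.316/429570^0.25 = 0.01234 (Blasius is strictly valid for Re ≲ 1e5; used here as the smooth-pipe estimate the problem specifies)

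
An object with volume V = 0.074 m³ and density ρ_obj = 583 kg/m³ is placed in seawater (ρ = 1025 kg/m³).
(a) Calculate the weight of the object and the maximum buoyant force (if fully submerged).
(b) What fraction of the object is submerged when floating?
(a) W=rho_obj*g*V=583*9.81*0.074=423.2 N; F_B(max)=rho*g*V=1025*9.81*0.074=744.1 N
(b) Floating fraction=rho_obj/rho=583/1025=0.569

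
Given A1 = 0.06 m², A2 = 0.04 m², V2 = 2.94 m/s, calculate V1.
Formula: V_2 = \frac{A_1 V_1}{A_2}
Substituting knowns: 2.94 = 0.06·V1/0.04
Solving for V1: V1 = 2.94·0.04/0.06 = 1.96 m/s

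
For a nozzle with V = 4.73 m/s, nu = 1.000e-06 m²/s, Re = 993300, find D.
Formula: Re = \frac{V D}{\nu}
Substituting knowns: 993300 = 4.73·D/1.000e-06
Solving for D: D = 993300·1.000e-06/4.73 = 0.21 m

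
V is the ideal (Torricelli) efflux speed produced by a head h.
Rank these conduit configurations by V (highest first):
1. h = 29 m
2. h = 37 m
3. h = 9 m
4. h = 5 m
Case 1: V = 23.85 m/s
Case 2: V = 26.94 m/s
Case 3: V = 13.29 m/s
Case 4: V = 9.905 m/s
Ranking (highest first): 2, 1, 3, 4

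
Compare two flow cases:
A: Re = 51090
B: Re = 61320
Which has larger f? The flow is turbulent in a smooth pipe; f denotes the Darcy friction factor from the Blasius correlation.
f(A) = 0.02102, f(B) = 0.02008. Answer: A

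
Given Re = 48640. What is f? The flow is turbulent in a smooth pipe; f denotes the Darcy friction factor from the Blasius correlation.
Formula: f = \frac{0.316}{Re^{0.25}}
f = 0.316/48640^0.25 = 0.02128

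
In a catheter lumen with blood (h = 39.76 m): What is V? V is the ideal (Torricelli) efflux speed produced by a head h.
Formula: V = \sqrt{2 g h}
V = √(2·9.81·39.76) = 27.93 m/s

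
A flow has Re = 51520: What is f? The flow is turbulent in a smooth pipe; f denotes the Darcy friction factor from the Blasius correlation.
Formula: f = \frac{0.316}{Re^{0.25}}
f = 0.316/51520^0.25 = 0.02097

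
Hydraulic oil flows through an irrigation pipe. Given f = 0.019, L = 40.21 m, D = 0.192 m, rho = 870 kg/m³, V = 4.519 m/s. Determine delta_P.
Formula: \Delta P = f \frac{L}{D} \frac{\rho V^2}{2}
delta_P = 0.019·(40.21/0.192)·0.5·870·4.519²/1000 = 35.35 kPa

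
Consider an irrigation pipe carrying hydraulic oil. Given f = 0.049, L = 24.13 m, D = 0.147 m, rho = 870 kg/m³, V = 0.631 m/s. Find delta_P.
Formula: \Delta P = f \frac{L}{D} \frac{\rho V^2}{2}
delta_P = 0.049·(24.13/0.147)·0.5·870·0.631²/1000 = 1.393 kPa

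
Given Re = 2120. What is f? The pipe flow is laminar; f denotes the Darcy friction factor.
Formula: f = \frac{64}{Re}
f = 64/2120 = 0.03019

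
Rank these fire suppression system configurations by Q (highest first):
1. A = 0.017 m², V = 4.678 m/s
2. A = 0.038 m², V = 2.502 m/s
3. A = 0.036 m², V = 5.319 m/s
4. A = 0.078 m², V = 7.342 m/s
Case 1: Q = 79.53 L/s
Case 2: Q = 95.08 L/s
Case 3: Q = 191.5 L/s
Case 4: Q = 572.7 L/s
Ranking (highest first): 4, 3, 2, 1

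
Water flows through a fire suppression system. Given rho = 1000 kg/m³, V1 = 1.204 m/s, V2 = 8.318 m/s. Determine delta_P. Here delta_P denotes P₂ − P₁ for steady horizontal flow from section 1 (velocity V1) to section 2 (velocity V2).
Formula: \Delta P = \frac{1}{2} \rho (V_1^2 - V_2^2)
delta_P = 0.5·1000·(1.204² − 8.318²)/1000 = -33.87 kPa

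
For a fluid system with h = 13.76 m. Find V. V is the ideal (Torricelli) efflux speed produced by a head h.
Formula: V = \sqrt{2 g h}
V = √(2·9.81·13.76) = 16.43 m/s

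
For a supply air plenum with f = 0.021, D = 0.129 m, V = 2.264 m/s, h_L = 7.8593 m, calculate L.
Formula: h_L = f \frac{L}{D} \frac{V^2}{2g}
Substituting knowns: 7.8593 = 0.021·(L/0.129)·2.264²/(2·9.81)
Solving for L: L = 7.8593·2·9.81·0.129/(0.021·2.264²) = 184.8 m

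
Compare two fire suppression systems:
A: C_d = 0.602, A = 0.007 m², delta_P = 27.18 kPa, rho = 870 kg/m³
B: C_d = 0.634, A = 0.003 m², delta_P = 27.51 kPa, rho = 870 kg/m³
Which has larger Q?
Q(A) = 33.31 L/s, Q(B) = 15.13 L/s. Answer: A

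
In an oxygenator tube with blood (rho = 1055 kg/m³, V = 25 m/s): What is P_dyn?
Formula: P_{dyn} = \frac{1}{2} \rho V^2
P_dyn = 0.5·1055·25²/1000 = 329.7 kPa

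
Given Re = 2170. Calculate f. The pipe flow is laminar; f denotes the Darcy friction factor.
Formula: f = \frac{64}{Re}
f = 64/2170 = 0.02949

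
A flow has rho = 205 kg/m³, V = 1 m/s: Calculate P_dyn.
Formula: P_{dyn} = \frac{1}{2} \rho V^2
P_dyn = 0.5·205·1²/1000 = 0.1025 kPa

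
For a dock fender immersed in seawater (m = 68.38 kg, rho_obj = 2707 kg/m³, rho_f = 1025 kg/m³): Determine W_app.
Formula: W_{app} = mg\left(1 - \frac{\rho_f}{\rho_{obj}}\right)
W_app = 68.38·9.81·(1 − 1025/2707) = 416.8 N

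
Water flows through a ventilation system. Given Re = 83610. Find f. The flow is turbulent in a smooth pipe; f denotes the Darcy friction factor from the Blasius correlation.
Formula: f = \frac{0.316}{Re^{0.25}}
f = 0.316/83610^0.25 = 0.01858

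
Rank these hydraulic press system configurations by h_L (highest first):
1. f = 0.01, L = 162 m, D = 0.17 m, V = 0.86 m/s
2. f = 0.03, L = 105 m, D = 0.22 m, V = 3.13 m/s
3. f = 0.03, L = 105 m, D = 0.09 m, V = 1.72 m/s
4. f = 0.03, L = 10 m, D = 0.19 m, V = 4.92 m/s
Case 1: h_L = 0.3592 m
Case 2: h_L = 7.15 m
Case 3: h_L = 5.277 m
Case 4: h_L = 1.948 m
Ranking (highest first): 2, 3, 4, 1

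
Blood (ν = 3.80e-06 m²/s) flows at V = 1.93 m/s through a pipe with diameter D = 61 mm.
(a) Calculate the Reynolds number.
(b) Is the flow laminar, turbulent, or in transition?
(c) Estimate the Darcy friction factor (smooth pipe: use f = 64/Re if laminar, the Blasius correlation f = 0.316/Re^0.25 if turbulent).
(a) Re = V·D/ν = 1.93·0.061/3.80e-06 = 30982
(b) Flow regime: turbulent (Re > 4000)
(c) Friction factor: f = 0.316/Re^0.25 = 0.316/30982^0.25 = 0.02382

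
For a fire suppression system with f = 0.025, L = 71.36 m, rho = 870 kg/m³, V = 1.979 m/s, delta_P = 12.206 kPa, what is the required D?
Formula: \Delta P = f \frac{L}{D} \frac{\rho V^2}{2}
Substituting knowns: 12.206 = 0.025·(71.36/D)·0.5·870·1.979²/1000
Solving for D: D = 0.025·71.36·0.5·870·1.979²/(12.206·1000) = 0.249 m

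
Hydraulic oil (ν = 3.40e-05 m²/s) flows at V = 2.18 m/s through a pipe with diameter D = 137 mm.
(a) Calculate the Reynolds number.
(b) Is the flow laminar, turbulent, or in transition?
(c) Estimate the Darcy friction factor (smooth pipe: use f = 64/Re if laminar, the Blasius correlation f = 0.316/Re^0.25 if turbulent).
(a) Re = V·D/ν = 2.18·0.137/3.40e-05 = 8784.1
(b) Flow regime: turbulent (Re > 4000)
(c) Friction factor: f = 0.316/Re^0.25 = 0.316/8784.1^0.25 = 0.03264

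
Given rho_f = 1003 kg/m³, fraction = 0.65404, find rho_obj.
Formula: f_{sub} = \frac{\rho_{obj}}{\rho_f}
Substituting knowns: 0.65404 = rho_obj/1003
Solving for rho_obj: rho_obj = 0.65404·1003 = 656 kg/m³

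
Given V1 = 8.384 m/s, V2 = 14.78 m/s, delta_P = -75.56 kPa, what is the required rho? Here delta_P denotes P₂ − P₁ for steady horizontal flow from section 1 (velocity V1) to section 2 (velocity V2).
Formula: \Delta P = \frac{1}{2} \rho (V_1^2 - V_2^2)
Substituting knowns: -75.56 = 0.5·rho·(8.384² − 14.78²)/1000
Solving for rho: rho = 2·(-75.56·1000)/(8.384² − 14.78²) = 1020 kg/m³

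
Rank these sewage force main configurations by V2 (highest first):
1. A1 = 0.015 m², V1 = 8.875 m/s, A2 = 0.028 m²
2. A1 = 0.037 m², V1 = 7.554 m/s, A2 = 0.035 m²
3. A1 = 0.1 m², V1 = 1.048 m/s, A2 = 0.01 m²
Case 1: V2 = 4.754 m/s
Case 2: V2 = 7.986 m/s
Case 3: V2 = 10.48 m/s
Ranking (highest first): 3, 2, 1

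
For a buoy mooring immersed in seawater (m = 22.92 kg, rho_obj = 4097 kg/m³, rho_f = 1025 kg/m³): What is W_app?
Formula: W_{app} = mg\left(1 - \frac{\rho_f}{\rho_{obj}}\right)
W_app = 22.92·9.81·(1 − 1025/4097) = 168.6 N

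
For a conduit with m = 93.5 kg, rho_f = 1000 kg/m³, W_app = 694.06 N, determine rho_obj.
Formula: W_{app} = mg\left(1 - \frac{\rho_f}{\rho_{obj}}\right)
Substituting knowns: 694.06 = 93.5·9.81·(1 − 1000/rho_obj)
Solving for rho_obj: rho_obj = 1000/(1 − 694.06/(93.5·9.81)) = 4110 kg/m³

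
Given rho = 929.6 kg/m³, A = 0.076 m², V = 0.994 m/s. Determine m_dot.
Formula: \dot{m} = \rho A V
m_dot = 929.6·0.076·0.994 = 70.23 kg/s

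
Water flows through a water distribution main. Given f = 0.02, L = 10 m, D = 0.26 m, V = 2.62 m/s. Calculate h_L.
Formula: h_L = f \frac{L}{D} \frac{V^2}{2g}
h_L = 0.02·(10/0.26)·2.62²/(2·9.81) = 0.2691 m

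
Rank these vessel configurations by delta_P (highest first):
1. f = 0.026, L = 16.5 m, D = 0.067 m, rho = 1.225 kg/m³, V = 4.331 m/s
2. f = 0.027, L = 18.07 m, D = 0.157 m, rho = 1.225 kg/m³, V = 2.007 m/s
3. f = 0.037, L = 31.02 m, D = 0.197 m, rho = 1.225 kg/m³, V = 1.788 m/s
Case 1: delta_P = 0.07356 kPa
Case 2: delta_P = 0.007667 kPa
Case 3: delta_P = 0.01141 kPa
Ranking (highest first): 1, 3, 2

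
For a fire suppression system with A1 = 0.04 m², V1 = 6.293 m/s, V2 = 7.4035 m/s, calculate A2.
Formula: V_2 = \frac{A_1 V_1}{A_2}
Substituting knowns: 7.4035 = 0.04·6.293/A2
Solving for A2: A2 = 0.04·6.293/7.4035 = 0.034 m²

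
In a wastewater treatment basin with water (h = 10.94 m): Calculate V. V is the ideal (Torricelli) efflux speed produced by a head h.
Formula: V = \sqrt{2 g h}
V = √(2·9.81·10.94) = 14.65 m/s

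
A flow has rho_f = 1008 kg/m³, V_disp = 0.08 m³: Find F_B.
Formula: F_B = \rho_f g V_{disp}
F_B = 1008·9.81·0.08 = 791.1 N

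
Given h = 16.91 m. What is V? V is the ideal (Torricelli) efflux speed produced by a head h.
Formula: V = \sqrt{2 g h}
V = √(2·9.81·16.91) = 18.21 m/s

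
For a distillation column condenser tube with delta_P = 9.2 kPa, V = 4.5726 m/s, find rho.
Formula: V = \sqrt{\frac{2 \Delta P}{\rho}}
Substituting knowns: 4.5726 = √(2·(9.2·1000)/rho)
Solving for rho: rho = 2·(9.2·1000)/4.5726² = 880 kg/m³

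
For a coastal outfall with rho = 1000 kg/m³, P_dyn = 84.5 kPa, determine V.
Formula: P_{dyn} = \frac{1}{2} \rho V^2
Substituting knowns: 84.5 = 0.5·1000·V²/1000
Solving for V: V = √(2·(84.5·1000)/1000) = 13 m/s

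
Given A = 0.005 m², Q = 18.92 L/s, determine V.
Formula: Q = A V
Substituting knowns: 18.92 = 0.005·V·1000
Solving for V: V = (18.92/1000)/0.005 = 3.784 m/s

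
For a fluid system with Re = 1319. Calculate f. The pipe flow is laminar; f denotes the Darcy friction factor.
Formula: f = \frac{64}{Re}
f = 64/1319 = 0.04852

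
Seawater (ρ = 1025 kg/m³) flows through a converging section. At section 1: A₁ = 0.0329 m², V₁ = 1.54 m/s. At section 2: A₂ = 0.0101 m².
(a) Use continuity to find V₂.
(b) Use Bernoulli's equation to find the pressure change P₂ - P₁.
(a) Continuity: A₁V₁=A₂V₂ -> V₂=A₁V₁/A₂=0.0329*1.54/0.0101=5.02 m/s
(b) Bernoulli: P₂-P₁=0.5*rho*(V₁^2-V₂^2)/1000=0.5*1025*(1.54^2-5.02^2)/1000=-11.7 kPa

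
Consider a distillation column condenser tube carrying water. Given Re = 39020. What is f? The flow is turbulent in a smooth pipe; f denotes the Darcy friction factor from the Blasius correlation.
Formula: f = \frac{0.316}{Re^{0.25}}
f = 0.316/39020^0.25 = 0.02248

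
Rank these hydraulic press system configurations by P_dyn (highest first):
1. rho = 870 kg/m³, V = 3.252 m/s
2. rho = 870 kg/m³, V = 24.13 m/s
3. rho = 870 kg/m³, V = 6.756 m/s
Case 1: P_dyn = 4.6 kPa
Case 2: P_dyn = 253.3 kPa
Case 3: P_dyn = 19.85 kPa
Ranking (highest first): 2, 3, 1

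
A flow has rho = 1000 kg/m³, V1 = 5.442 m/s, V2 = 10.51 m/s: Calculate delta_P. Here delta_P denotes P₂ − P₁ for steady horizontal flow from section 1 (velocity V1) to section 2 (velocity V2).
Formula: \Delta P = \frac{1}{2} \rho (V_1^2 - V_2^2)
delta_P = 0.5·1000·(5.442² − 10.51²)/1000 = -40.42 kPa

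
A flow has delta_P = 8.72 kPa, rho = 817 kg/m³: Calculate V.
Formula: V = \sqrt{\frac{2 \Delta P}{\rho}}
V = √(2·(8.72·1000)/817) = 4.62 m/s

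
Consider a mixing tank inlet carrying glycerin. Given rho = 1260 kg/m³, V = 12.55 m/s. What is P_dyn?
Formula: P_{dyn} = \frac{1}{2} \rho V^2
P_dyn = 0.5·1260·12.55²/1000 = 99.23 kPa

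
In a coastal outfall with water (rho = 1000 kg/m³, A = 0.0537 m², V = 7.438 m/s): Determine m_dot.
Formula: \dot{m} = \rho A V
m_dot = 1000·0.0537·7.438 = 399.4 kg/s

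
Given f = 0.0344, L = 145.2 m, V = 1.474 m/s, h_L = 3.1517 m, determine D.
Formula: h_L = f \frac{L}{D} \frac{V^2}{2g}
Substituting knowns: 3.1517 = 0.0344·(145.2/D)·1.474²/(2·9.81)
Solving for D: D = 0.0344·145.2·1.474²/(2·9.81·3.1517) = 0.1755 m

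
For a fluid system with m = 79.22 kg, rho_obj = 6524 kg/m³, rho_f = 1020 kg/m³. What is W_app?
Formula: W_{app} = mg\left(1 - \frac{\rho_f}{\rho_{obj}}\right)
W_app = 79.22·9.81·(1 − 1020/6524) = 655.6 N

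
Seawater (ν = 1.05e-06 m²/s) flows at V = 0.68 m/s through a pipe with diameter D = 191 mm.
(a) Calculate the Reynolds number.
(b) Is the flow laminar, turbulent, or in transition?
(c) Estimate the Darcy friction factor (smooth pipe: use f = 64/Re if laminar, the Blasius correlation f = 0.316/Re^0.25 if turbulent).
(a) Re = V·D/ν = 0.68·0.191/1.05e-06 = 123700
(b) Flow regime: turbulent (Re > 4000)
(c) Friction factor: f = 0.316/Re^0.25 = 0.316/123700^0.25 = 0.01685 (Blasius is strictly valid for Re ≲ 1e5; used here as the smooth-pipe estimate the problem specifies)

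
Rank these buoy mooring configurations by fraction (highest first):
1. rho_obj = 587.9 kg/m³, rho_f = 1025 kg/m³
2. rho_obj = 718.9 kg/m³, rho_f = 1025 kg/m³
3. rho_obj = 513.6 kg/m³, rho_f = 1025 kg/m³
Case 1: fraction = 0.5736
Case 2: fraction = 0.7014
Case 3: fraction = 0.5011
Ranking (highest first): 2, 1, 3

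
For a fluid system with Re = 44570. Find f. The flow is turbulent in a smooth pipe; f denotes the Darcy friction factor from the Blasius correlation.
Formula: f = \frac{0.316}{Re^{0.25}}
f = 0.316/44570^0.25 = 0.02175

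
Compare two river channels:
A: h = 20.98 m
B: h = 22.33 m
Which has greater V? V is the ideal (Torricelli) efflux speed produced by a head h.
V(A) = 20.29 m/s, V(B) = 20.93 m/s. Answer: B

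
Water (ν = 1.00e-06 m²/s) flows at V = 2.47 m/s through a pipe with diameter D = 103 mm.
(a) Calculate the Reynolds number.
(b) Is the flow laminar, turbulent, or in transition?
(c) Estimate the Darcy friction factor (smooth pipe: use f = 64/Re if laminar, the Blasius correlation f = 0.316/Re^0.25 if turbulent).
(a) Re = V·D/ν = 2.47·0.103/1.00e-06 = 254410
(b) Flow regime: turbulent (Re > 4000)
(c) Friction factor: f = 0.316/Re^0.25 = 0.316/254410^0.25 = 0.01407 (Blasius is strictly valid for Re ≲ 1e5; used here as the smooth-pipe estimate the problem specifies)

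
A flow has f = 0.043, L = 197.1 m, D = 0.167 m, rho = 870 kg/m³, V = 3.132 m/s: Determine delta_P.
Formula: \Delta P = f \frac{L}{D} \frac{\rho V^2}{2}
delta_P = 0.043·(197.1/0.167)·0.5·870·3.132²/1000 = 216.6 kPa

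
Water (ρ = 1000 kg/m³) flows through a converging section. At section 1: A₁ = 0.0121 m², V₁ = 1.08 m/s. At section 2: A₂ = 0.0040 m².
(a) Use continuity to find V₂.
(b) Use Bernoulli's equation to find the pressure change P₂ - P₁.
(a) Continuity: A₁V₁=A₂V₂ -> V₂=A₁V₁/A₂=0.0121*1.08/0.0040=3.27 m/s
(b) Bernoulli: P₂-P₁=0.5*rho*(V₁^2-V₂^2)/1000=0.5*1000*(1.08^2-3.27^2)/1000=-4.763 kPa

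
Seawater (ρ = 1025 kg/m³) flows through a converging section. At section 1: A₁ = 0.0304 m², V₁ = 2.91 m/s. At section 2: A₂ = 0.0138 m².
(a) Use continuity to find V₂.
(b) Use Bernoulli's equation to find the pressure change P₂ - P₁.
(a) Continuity: A₁V₁=A₂V₂ -> V₂=A₁V₁/A₂=0.0304*2.91/0.0138=6.41 m/s
(b) Bernoulli: P₂-P₁=0.5*rho*(V₁^2-V₂^2)/1000=0.5*1025*(2.91^2-6.41^2)/1000=-16.72 kPa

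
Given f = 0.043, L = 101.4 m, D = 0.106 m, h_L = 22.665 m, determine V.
Formula: h_L = f \frac{L}{D} \frac{V^2}{2g}
Substituting knowns: 22.665 = 0.043·(101.4/0.106)·V²/(2·9.81)
Solving for V: V = √(22.665·2·9.81/(0.043·(101.4/0.106))) = 3.288 m/s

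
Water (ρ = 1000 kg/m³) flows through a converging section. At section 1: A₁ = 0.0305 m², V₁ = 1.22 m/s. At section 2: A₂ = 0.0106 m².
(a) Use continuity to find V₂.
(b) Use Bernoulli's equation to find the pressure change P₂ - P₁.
(a) Continuity: A₁V₁=A₂V₂ -> V₂=A₁V₁/A₂=0.0305*1.22/0.0106=3.51 m/s
(b) Bernoulli: P₂-P₁=0.5*rho*(V₁^2-V₂^2)/1000=0.5*1000*(1.22^2-3.51^2)/1000=-5.416 kPa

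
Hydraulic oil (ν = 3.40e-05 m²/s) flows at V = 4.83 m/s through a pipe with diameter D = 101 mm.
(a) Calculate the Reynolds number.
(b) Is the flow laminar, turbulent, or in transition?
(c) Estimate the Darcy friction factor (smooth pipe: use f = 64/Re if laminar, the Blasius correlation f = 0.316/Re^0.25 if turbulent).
(a) Re = V·D/ν = 4.83·0.101/3.40e-05 = 14348
(b) Flow regime: turbulent (Re > 4000)
(c) Friction factor: f = 0.316/Re^0.25 = 0.316/14348^0.25 = 0.02887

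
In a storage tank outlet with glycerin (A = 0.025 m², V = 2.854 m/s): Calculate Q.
Formula: Q = A V
Q = 0.025·2.854·1000 = 71.35 L/s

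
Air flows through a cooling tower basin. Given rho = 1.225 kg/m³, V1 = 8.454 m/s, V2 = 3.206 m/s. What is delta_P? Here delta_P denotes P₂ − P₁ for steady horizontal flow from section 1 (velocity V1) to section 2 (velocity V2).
Formula: \Delta P = \frac{1}{2} \rho (V_1^2 - V_2^2)
delta_P = 0.5·1.225·(8.454² − 3.206²)/1000 = 0.03748 kPa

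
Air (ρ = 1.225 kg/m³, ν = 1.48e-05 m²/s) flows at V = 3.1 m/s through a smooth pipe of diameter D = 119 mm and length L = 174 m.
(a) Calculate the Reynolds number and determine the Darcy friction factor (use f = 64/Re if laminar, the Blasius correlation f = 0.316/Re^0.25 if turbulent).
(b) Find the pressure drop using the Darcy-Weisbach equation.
(a) Re = V·D/ν = 3.1·0.119/1.48e-05 = 24926 → turbulent (Re > 4000); f = 0.316/Re^0.25 = 0.316/24926^0.25 = 0.025149
(b) Darcy-Weisbach: ΔP = f·(L/D)·½ρV²/1000 = 0.025149·(174/0.119)·½·1.225·3.1²/1000 = 0.2164 kPa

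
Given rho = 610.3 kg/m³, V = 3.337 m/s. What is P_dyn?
Formula: P_{dyn} = \frac{1}{2} \rho V^2
P_dyn = 0.5·610.3·3.337²/1000 = 3.398 kPa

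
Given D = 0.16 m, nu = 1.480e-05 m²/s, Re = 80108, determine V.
Formula: Re = \frac{V D}{\nu}
Substituting knowns: 80108 = V·0.16/1.480e-05
Solving for V: V = 80108·1.480e-05/0.16 = 7.41 m/s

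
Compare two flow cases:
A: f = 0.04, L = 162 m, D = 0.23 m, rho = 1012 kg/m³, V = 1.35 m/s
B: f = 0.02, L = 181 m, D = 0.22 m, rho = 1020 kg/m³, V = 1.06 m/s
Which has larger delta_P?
delta_P(A) = 25.98 kPa, delta_P(B) = 9.429 kPa. Answer: A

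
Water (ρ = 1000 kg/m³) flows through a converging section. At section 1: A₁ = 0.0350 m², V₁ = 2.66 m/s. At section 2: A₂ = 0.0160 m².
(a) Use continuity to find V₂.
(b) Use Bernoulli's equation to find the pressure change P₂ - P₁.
(a) Continuity: A₁V₁=A₂V₂ -> V₂=A₁V₁/A₂=0.0350*2.66/0.0160=5.82 m/s
(b) Bernoulli: P₂-P₁=0.5*rho*(V₁^2-V₂^2)/1000=0.5*1000*(2.66^2-5.82^2)/1000=-13.4 kPa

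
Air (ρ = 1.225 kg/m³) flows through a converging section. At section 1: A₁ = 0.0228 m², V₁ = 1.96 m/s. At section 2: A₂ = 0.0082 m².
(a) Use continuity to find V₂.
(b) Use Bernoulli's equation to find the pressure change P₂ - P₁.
(a) Continuity: A₁V₁=A₂V₂ -> V₂=A₁V₁/A₂=0.0228*1.96/0.0082=5.45 m/s
(b) Bernoulli: P₂-P₁=0.5*rho*(V₁^2-V₂^2)/1000=0.5*1.225*(1.96^2-5.45^2)/1000=-0.01584 kPa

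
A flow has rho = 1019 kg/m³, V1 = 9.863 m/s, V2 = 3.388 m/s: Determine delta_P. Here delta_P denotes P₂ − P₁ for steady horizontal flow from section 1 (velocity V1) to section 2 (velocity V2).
Formula: \Delta P = \frac{1}{2} \rho (V_1^2 - V_2^2)
delta_P = 0.5·1019·(9.863² − 3.388²)/1000 = 43.72 kPa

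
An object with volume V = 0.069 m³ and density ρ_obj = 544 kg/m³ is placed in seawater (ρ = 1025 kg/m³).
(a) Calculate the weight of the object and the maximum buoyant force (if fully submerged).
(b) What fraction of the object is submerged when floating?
(a) W=rho_obj*g*V=544*9.81*0.069=368.2 N; F_B(max)=rho*g*V=1025*9.81*0.069=693.8 N
(b) Floating fraction=rho_obj/rho=544/1025=0.531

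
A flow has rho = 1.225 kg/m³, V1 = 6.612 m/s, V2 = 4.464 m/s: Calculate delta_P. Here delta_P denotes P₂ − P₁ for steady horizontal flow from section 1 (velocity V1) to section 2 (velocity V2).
Formula: \Delta P = \frac{1}{2} \rho (V_1^2 - V_2^2)
delta_P = 0.5·1.225·(6.612² − 4.464²)/1000 = 0.01457 kPa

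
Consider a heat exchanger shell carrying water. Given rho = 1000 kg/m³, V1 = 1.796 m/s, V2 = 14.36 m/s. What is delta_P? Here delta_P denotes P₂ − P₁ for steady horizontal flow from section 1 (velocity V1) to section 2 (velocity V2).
Formula: \Delta P = \frac{1}{2} \rho (V_1^2 - V_2^2)
delta_P = 0.5·1000·(1.796² − 14.36²)/1000 = -101.5 kPa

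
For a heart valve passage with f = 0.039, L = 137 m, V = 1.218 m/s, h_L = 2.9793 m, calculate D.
Formula: h_L = f \frac{L}{D} \frac{V^2}{2g}
Substituting knowns: 2.9793 = 0.039·(137/D)·1.218²/(2·9.81)
Solving for D: D = 0.039·137·1.218²/(2·9.81·2.9793) = 0.1356 m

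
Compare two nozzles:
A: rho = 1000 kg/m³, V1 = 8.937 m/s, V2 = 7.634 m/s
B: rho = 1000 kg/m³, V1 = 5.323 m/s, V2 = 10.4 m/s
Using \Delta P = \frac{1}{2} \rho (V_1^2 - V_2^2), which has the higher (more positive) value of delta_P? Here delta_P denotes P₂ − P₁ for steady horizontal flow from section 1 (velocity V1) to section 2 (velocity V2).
delta_P(A) = 10.8 kPa, delta_P(B) = -39.91 kPa. Answer: A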